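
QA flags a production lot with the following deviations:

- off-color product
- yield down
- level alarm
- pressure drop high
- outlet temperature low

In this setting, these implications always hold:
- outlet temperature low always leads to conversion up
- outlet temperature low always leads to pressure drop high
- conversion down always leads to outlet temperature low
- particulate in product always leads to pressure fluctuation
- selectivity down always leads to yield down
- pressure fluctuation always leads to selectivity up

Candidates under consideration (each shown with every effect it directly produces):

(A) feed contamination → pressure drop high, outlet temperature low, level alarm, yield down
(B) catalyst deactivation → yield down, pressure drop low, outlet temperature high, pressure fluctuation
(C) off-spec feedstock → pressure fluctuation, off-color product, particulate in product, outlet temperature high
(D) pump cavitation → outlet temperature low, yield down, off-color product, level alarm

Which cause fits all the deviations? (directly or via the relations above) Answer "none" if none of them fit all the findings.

Per-candidate check:
(A) feed contamination — off-color product NO; yield down yes; level alarm yes; pressure drop high yes; outlet temperature low yes
(B) catalyst deactivation — fails on off-color product, level alarm, pressure drop high, outlet temperature low (predicts pressure drop low, not pressure drop high; predicts outlet temperature high, not outlet temperature low)
(C) off-spec feedstock — off-color product yes; yield down NO; level alarm NO; pressure drop high NO; outlet temperature low NO
(D) pump cavitation — accounts for every observation (pressure drop high by outlet temperature low → pressure drop high)
(D) alone accounts for all the evidence.

D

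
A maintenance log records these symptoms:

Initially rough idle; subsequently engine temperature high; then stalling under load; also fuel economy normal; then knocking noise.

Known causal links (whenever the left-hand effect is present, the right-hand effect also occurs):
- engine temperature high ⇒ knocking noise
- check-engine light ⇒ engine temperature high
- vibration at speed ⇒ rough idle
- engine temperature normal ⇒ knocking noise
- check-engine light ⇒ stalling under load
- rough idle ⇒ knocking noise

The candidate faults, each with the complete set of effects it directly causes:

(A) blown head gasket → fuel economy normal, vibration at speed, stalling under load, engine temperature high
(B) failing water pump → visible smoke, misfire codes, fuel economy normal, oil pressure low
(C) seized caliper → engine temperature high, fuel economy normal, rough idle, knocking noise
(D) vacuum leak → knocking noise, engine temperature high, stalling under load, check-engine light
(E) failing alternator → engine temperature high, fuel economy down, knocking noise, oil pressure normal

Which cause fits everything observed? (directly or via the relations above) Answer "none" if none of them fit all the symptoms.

Per-candidate check:
(A) blown head gasket — rough idle ✓ (via vibration at speed → rough idle); engine temperature high ✓; stalling under load ✓; fuel economy normal ✓; knocking noise ✓ (via engine temperature high → knocking noise)
(B) failing water pump — rough idle ✗; engine temperature high ✗; stalling under load ✗; fuel economy normal ✓; knocking noise ✗
(C) seized caliper — rough idle ✓; engine temperature high ✓; stalling under load ✗; fuel economy normal ✓; knocking noise ✓
(D) vacuum leak — rough idle ✗; engine temperature high ✓; stalling under load ✓; fuel economy normal ✗; knocking noise ✓
(E) failing alternator — rough idle ✗; engine temperature high ✓; stalling under load ✗; fuel economy normal ✗; knocking noise ✓
Only (A) is consistent with every observation.

A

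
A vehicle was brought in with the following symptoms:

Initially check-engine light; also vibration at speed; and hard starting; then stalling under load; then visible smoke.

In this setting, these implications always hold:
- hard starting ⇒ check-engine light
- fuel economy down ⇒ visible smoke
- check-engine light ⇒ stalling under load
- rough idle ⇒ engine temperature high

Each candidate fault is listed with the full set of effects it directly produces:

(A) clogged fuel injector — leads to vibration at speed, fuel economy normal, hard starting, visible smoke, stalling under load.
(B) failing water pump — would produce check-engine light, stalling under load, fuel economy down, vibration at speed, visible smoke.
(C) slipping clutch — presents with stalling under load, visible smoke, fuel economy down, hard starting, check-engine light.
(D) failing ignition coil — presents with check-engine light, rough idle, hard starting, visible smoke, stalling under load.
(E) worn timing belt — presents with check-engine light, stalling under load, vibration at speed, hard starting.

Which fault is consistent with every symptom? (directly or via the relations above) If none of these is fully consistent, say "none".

A

For each candidate, compare predicted effects to what was observed:
(A) clogged fuel injector — check-engine light match (by hard starting → check-engine light); vibration at speed match; hard starting match; stalling under load match; visible smoke match
(B) failing water pump — check-engine light match; vibration at speed match; hard starting miss; stalling under load match; visible smoke match
(C) slipping clutch — check-engine light match; vibration at speed miss; hard starting match; stalling under load match; visible smoke match
(D) failing ignition coil — does not account for vibration at speed
(E) worn timing belt — does not account for visible smoke
Only (A) is consistent with every observation.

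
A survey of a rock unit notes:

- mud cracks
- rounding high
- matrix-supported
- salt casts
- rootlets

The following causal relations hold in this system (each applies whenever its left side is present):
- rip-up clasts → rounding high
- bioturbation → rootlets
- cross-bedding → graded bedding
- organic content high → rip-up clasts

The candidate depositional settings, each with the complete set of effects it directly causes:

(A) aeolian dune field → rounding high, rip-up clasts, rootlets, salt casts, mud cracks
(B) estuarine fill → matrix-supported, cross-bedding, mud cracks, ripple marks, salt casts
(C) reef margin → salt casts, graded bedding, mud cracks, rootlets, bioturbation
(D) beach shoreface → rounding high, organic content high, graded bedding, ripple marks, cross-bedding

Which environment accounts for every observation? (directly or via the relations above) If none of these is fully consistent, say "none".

Per-candidate check:
(A) aeolian dune field — does not account for matrix-supported
(B) estuarine fill — mud cracks ✓; rounding high ✗; matrix-supported ✓; salt casts ✓; rootlets ✗
(C) reef margin — mud cracks ✓; rounding high ✗; matrix-supported ✗; salt casts ✓; rootlets ✓
(D) beach shoreface — does not account for mud cracks, matrix-supported, salt casts, rootlets
No candidate is consistent with all observations.

none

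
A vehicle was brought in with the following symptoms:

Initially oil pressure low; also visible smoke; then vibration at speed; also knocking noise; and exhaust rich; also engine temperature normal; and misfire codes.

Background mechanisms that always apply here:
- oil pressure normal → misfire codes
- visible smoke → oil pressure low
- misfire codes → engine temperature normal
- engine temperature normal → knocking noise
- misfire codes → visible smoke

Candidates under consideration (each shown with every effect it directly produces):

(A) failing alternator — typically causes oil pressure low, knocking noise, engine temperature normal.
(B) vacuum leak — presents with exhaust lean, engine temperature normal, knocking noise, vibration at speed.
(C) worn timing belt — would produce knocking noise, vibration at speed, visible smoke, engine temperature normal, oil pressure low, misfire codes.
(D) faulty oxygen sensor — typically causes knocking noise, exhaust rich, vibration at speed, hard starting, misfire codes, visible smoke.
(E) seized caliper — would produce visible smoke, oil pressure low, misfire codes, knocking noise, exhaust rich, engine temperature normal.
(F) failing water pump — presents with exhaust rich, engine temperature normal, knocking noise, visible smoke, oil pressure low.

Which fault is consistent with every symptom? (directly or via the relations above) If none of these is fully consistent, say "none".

D

Per-candidate check:
(A) failing alternator — does not account for visible smoke, vibration at speed, exhaust rich, misfire codes
(B) vacuum leak — fails on oil pressure low, visible smoke, exhaust rich, misfire codes (predicts exhaust lean, not exhaust rich)
(C) worn timing belt — oil pressure low match; visible smoke match; vibration at speed match; knocking noise match; exhaust rich miss; engine temperature normal match; misfire codes match
(D) faulty oxygen sensor — oil pressure low match (via visible smoke → oil pressure low); visible smoke match; vibration at speed match; knocking noise match; exhaust rich match; engine temperature normal match (via misfire codes → engine temperature normal); misfire codes match
(E) seized caliper — does not account for vibration at speed
(F) failing water pump — does not account for vibration at speed, misfire codes
(D) alone accounts for all the evidence.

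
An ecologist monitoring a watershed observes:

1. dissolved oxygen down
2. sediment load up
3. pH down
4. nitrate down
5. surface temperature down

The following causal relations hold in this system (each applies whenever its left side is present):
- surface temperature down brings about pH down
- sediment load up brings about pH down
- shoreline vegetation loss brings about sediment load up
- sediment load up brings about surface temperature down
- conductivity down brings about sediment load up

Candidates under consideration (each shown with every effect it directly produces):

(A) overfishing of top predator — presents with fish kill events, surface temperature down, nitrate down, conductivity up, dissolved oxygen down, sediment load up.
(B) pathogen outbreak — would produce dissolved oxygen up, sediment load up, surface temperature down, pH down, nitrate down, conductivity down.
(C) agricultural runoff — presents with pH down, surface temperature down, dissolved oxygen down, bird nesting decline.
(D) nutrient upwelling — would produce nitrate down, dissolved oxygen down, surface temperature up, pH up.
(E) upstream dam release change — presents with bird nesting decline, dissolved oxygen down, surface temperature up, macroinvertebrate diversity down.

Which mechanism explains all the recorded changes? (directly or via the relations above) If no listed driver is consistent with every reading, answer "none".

A

Checking each candidate against the observations:
(A) overfishing of top predator — accounts for every observation (pH down through surface temperature down → pH down)
(B) pathogen outbreak — dissolved oxygen down NO; sediment load up yes; pH down yes; nitrate down yes; surface temperature down yes
(C) agricultural runoff — dissolved oxygen down yes; sediment load up NO; pH down yes; nitrate down NO; surface temperature down yes
(D) nutrient upwelling — dissolved oxygen down yes; sediment load up NO; pH down NO; nitrate down yes; surface temperature down NO
(E) upstream dam release change — dissolved oxygen down yes; sediment load up NO; pH down NO; nitrate down NO; surface temperature down NO
Only (A) is consistent with every observation.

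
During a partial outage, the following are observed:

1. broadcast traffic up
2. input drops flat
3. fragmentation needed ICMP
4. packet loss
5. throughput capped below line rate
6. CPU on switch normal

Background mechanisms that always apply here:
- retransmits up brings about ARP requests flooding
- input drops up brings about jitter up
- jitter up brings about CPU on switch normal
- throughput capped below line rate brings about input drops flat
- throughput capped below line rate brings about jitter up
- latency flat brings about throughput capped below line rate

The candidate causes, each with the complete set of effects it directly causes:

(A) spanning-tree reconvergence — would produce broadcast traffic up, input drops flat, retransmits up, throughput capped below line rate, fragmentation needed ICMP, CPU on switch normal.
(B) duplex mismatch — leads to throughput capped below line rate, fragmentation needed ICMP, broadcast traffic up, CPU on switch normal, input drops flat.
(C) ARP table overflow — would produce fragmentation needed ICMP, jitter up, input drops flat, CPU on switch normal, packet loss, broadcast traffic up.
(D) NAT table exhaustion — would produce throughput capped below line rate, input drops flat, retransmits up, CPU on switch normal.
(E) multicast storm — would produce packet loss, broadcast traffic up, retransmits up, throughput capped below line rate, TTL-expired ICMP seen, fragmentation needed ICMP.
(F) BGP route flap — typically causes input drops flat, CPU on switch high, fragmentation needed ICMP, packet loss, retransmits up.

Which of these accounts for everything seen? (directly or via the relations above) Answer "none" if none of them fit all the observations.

Per-candidate check:
(A) spanning-tree reconvergence — does not account for packet loss
(B) duplex mismatch — does not account for packet loss
(C) ARP table overflow — broadcast traffic up ✓; input drops flat ✓; fragmentation needed ICMP ✓; packet loss ✓; throughput capped below line rate ✗; CPU on switch normal ✓
(D) NAT table exhaustion — does not account for broadcast traffic up, fragmentation needed ICMP, packet loss
(E) multicast storm — broadcast traffic up ✓; input drops flat ✓ (by throughput capped below line rate → input drops flat); fragmentation needed ICMP ✓; packet loss ✓; throughput capped below line rate ✓; CPU on switch normal ✓ (by throughput capped below line rate → jitter up → CPU on switch normal)
(F) BGP route flap — broadcast traffic up ✗; input drops flat ✓; fragmentation needed ICMP ✓; packet loss ✓; throughput capped below line rate ✗; CPU on switch normal ✗
Only (E) is consistent with every observation.

E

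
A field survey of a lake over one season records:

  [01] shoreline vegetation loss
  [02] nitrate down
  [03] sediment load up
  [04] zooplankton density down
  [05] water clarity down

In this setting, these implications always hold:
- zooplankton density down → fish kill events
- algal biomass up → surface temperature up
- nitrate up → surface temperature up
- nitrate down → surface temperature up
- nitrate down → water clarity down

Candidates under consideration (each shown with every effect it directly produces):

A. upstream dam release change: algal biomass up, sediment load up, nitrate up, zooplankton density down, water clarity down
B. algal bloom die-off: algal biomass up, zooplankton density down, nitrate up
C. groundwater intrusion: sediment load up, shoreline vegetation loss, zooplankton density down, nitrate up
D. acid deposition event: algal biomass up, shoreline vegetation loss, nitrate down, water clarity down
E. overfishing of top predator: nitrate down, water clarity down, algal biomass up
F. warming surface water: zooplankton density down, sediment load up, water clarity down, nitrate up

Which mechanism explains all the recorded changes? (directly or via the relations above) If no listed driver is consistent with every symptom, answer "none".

none

Checking each candidate against the observations:
(A) upstream dam release change — fails on shoreline vegetation loss, nitrate down (predicts nitrate up, not nitrate down)
(B) algal bloom die-off — fails on shoreline vegetation loss, nitrate down, sediment load up, water clarity down (predicts nitrate up, not nitrate down)
(C) groundwater intrusion — shoreline vegetation loss match; nitrate down miss; sediment load up match; zooplankton density down match; water clarity down miss
(D) acid deposition event — does not account for sediment load up, zooplankton density down
(E) overfishing of top predator — does not account for shoreline vegetation loss, sediment load up, zooplankton density down
(F) warming surface water — shoreline vegetation loss miss; nitrate down miss; sediment load up match; zooplankton density down match; water clarity down match
Every candidate fails on at least one observation.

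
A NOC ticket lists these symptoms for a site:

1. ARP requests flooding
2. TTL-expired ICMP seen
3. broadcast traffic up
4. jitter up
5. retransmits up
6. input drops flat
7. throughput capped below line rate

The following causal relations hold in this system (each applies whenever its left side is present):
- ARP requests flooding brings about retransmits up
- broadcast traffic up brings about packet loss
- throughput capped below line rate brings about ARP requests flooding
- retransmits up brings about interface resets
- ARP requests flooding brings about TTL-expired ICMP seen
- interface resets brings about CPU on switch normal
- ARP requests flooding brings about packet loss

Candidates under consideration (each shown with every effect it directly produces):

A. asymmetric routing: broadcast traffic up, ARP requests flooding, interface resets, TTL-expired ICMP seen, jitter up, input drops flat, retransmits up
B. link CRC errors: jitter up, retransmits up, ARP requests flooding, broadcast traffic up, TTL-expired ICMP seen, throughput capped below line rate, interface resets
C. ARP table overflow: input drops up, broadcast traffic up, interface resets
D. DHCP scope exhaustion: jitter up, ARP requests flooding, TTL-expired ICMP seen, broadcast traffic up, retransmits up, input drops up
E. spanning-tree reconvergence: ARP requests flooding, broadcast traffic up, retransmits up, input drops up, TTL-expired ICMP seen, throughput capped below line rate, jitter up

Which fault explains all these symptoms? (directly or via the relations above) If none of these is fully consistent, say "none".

none

Testing each hypothesis:
(A) asymmetric routing — ARP requests flooding +; TTL-expired ICMP seen +; broadcast traffic up +; jitter up +; retransmits up +; input drops flat +; throughput capped below line rate -
(B) link CRC errors — ARP requests flooding +; TTL-expired ICMP seen +; broadcast traffic up +; jitter up +; retransmits up +; input drops flat -; throughput capped below line rate +
(C) ARP table overflow — ARP requests flooding -; TTL-expired ICMP seen -; broadcast traffic up +; jitter up -; retransmits up -; input drops flat -; throughput capped below line rate -
(D) DHCP scope exhaustion — fails on input drops flat, throughput capped below line rate (predicts input drops up, not input drops flat)
(E) spanning-tree reconvergence — ARP requests flooding +; TTL-expired ICMP seen +; broadcast traffic up +; jitter up +; retransmits up +; input drops flat -; throughput capped below line rate +
No candidate is consistent with all observations.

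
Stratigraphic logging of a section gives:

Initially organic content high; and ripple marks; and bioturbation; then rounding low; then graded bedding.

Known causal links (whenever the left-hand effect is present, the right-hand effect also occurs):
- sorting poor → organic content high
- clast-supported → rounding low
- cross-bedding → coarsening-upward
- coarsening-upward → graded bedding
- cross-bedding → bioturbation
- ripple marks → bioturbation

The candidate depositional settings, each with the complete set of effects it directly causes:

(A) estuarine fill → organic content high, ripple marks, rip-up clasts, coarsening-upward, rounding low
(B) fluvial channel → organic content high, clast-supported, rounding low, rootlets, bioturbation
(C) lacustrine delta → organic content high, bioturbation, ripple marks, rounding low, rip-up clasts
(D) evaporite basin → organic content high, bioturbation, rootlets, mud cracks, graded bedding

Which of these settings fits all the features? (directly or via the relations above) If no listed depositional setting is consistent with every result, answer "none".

Per-candidate check:
(A) estuarine fill — accounts for every observation (bioturbation via ripple marks → bioturbation)
(B) fluvial channel — organic content high ✓; ripple marks ✗; bioturbation ✓; rounding low ✓; graded bedding ✗
(C) lacustrine delta — organic content high ✓; ripple marks ✓; bioturbation ✓; rounding low ✓; graded bedding ✗
(D) evaporite basin — does not account for ripple marks, rounding low
Only (A) is consistent with every observation.

A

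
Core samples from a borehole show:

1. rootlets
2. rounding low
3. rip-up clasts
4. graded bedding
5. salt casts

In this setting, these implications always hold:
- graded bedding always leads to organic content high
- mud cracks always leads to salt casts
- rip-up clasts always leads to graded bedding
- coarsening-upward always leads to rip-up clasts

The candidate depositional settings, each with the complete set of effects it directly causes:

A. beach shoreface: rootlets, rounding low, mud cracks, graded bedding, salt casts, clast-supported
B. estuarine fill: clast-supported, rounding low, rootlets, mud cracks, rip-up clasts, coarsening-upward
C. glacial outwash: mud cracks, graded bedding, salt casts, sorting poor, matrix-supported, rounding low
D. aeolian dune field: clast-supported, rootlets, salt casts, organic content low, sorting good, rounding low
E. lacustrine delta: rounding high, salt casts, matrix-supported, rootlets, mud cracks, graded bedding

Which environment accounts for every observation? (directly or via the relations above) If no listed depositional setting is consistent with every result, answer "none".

For each candidate, compare predicted effects to what was observed:
(A) beach shoreface — does not account for rip-up clasts
(B) estuarine fill — rootlets yes; rounding low yes; rip-up clasts yes; graded bedding yes (via rip-up clasts → graded bedding); salt casts yes (via mud cracks → salt casts)
(C) glacial outwash — rootlets NO; rounding low yes; rip-up clasts NO; graded bedding yes; salt casts yes
(D) aeolian dune field — rootlets yes; rounding low yes; rip-up clasts NO; graded bedding NO; salt casts yes
(E) lacustrine delta — rootlets yes; rounding low NO; rip-up clasts NO; graded bedding yes; salt casts yes
(B) alone accounts for all the evidence.

B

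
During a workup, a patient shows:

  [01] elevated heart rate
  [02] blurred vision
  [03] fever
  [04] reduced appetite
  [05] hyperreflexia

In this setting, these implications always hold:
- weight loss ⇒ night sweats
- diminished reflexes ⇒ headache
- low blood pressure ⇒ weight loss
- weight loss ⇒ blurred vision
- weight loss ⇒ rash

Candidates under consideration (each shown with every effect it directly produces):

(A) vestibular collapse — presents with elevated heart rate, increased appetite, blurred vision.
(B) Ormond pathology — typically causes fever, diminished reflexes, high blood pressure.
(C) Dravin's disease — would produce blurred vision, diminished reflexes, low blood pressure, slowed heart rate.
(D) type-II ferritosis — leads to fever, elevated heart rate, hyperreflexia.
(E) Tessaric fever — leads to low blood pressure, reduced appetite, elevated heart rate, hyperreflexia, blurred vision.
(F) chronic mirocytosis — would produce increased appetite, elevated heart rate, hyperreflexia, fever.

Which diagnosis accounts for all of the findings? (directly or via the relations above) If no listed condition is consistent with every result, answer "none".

none

Per-candidate check:
(A) vestibular collapse — elevated heart rate yes; blurred vision yes; fever NO; reduced appetite NO; hyperreflexia NO
(B) Ormond pathology — elevated heart rate NO; blurred vision NO; fever yes; reduced appetite NO; hyperreflexia NO
(C) Dravin's disease — fails on elevated heart rate, fever, reduced appetite, hyperreflexia (predicts slowed heart rate, not elevated heart rate; predicts diminished reflexes, not hyperreflexia)
(D) type-II ferritosis — does not account for blurred vision, reduced appetite
(E) Tessaric fever — elevated heart rate yes; blurred vision yes; fever NO; reduced appetite yes; hyperreflexia yes
(F) chronic mirocytosis — elevated heart rate yes; blurred vision NO; fever yes; reduced appetite NO; hyperreflexia yes
No candidate is consistent with all observations.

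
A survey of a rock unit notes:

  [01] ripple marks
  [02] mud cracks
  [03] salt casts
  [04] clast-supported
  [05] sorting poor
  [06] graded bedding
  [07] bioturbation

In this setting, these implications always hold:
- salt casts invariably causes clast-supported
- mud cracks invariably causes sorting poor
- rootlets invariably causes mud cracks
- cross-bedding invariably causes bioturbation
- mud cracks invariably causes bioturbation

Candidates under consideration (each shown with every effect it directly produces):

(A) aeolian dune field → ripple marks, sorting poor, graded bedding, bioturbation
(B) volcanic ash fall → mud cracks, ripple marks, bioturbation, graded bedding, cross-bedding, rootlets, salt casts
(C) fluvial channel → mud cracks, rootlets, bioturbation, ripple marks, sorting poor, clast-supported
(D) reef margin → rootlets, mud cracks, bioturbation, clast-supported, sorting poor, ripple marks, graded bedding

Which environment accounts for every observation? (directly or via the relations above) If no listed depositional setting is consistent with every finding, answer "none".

B

Checking each candidate against the observations:
(A) aeolian dune field — does not account for mud cracks, salt casts, clast-supported
(B) volcanic ash fall — ripple marks match; mud cracks match; salt casts match; clast-supported match (via salt casts → clast-supported); sorting poor match (via mud cracks → sorting poor); graded bedding match; bioturbation match
(C) fluvial channel — does not account for salt casts, graded bedding
(D) reef margin — ripple marks match; mud cracks match; salt casts miss; clast-supported match; sorting poor match; graded bedding match; bioturbation match
(B) is the only candidate with no mismatches.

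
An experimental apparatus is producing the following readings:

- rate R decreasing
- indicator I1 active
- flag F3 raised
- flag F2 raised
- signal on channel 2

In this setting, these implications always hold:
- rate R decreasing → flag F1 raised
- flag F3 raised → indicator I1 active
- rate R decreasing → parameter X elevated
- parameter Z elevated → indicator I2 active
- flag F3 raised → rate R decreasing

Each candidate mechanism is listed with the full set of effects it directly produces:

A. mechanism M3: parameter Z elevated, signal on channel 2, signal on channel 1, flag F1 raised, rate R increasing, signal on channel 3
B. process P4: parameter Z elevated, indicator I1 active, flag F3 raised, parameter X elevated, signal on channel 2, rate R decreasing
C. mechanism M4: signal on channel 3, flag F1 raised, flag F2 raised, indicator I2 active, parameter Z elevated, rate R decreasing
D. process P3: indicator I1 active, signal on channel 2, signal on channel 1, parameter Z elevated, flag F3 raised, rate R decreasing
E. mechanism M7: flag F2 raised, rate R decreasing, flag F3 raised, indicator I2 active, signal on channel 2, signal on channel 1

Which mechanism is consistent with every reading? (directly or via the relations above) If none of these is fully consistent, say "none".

Per-candidate check:
(A) mechanism M3 — fails on rate R decreasing, indicator I1 active, flag F3 raised, flag F2 raised (predicts rate R increasing, not rate R decreasing)
(B) process P4 — does not account for flag F2 raised
(C) mechanism M4 — does not account for indicator I1 active, flag F3 raised, signal on channel 2
(D) process P3 — rate R decreasing match; indicator I1 active match; flag F3 raised match; flag F2 raised miss; signal on channel 2 match
(E) mechanism M7 — rate R decreasing match; indicator I1 active match (by flag F3 raised → indicator I1 active); flag F3 raised match; flag F2 raised match; signal on channel 2 match
(E) alone accounts for all the evidence.

E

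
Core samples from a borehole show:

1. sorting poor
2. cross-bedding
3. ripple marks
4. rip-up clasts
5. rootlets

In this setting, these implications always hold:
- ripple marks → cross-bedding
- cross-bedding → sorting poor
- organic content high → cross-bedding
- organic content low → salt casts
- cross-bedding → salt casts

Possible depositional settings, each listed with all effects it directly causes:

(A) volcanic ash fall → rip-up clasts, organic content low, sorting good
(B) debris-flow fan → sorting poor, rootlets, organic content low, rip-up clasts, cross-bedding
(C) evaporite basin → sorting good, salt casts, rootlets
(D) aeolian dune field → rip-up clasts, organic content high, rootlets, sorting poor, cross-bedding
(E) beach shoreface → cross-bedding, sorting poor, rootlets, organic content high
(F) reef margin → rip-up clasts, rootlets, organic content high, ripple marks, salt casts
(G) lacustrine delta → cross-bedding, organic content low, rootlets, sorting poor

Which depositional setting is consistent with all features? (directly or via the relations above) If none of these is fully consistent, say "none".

F

Testing each hypothesis:
(A) volcanic ash fall — fails on sorting poor, cross-bedding, ripple marks, rootlets (predicts sorting good, not sorting poor)
(B) debris-flow fan — does not account for ripple marks
(C) evaporite basin — sorting poor -; cross-bedding -; ripple marks -; rip-up clasts -; rootlets +
(D) aeolian dune field — sorting poor +; cross-bedding +; ripple marks -; rip-up clasts +; rootlets +
(E) beach shoreface — sorting poor +; cross-bedding +; ripple marks -; rip-up clasts -; rootlets +
(F) reef margin — sorting poor + (by ripple marks → cross-bedding → sorting poor); cross-bedding + (by ripple marks → cross-bedding); ripple marks +; rip-up clasts +; rootlets +
(G) lacustrine delta — sorting poor +; cross-bedding +; ripple marks -; rip-up clasts -; rootlets +
Only (F) is consistent with every observation.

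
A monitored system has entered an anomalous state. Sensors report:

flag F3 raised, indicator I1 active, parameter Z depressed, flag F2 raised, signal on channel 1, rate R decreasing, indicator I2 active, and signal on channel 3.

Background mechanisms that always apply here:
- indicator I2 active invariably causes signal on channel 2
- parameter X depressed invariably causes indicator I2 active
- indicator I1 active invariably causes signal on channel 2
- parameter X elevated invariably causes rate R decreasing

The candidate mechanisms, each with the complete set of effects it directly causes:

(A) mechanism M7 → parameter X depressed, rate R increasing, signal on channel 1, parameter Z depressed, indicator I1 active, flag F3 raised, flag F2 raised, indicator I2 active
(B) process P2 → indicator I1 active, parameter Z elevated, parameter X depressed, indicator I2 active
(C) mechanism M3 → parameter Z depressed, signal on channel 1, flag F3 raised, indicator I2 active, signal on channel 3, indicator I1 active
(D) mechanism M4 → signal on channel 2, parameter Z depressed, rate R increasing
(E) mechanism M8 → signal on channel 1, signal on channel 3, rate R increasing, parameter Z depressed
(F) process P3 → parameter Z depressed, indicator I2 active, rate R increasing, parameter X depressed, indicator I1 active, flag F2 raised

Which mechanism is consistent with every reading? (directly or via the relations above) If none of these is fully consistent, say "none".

none

Per-candidate check:
(A) mechanism M7 — flag F3 raised ✓; indicator I1 active ✓; parameter Z depressed ✓; flag F2 raised ✓; signal on channel 1 ✓; rate R decreasing ✗; indicator I2 active ✓; signal on channel 3 ✗
(B) process P2 — flag F3 raised ✗; indicator I1 active ✓; parameter Z depressed ✗; flag F2 raised ✗; signal on channel 1 ✗; rate R decreasing ✗; indicator I2 active ✓; signal on channel 3 ✗
(C) mechanism M3 — does not account for flag F2 raised, rate R decreasing
(D) mechanism M4 — flag F3 raised ✗; indicator I1 active ✗; parameter Z depressed ✓; flag F2 raised ✗; signal on channel 1 ✗; rate R decreasing ✗; indicator I2 active ✗; signal on channel 3 ✗
(E) mechanism M8 — flag F3 raised ✗; indicator I1 active ✗; parameter Z depressed ✓; flag F2 raised ✗; signal on channel 1 ✓; rate R decreasing ✗; indicator I2 active ✗; signal on channel 3 ✓
(F) process P3 — fails on flag F3 raised, signal on channel 1, rate R decreasing, signal on channel 3 (predicts rate R increasing, not rate R decreasing)
Every candidate fails on at least one observation.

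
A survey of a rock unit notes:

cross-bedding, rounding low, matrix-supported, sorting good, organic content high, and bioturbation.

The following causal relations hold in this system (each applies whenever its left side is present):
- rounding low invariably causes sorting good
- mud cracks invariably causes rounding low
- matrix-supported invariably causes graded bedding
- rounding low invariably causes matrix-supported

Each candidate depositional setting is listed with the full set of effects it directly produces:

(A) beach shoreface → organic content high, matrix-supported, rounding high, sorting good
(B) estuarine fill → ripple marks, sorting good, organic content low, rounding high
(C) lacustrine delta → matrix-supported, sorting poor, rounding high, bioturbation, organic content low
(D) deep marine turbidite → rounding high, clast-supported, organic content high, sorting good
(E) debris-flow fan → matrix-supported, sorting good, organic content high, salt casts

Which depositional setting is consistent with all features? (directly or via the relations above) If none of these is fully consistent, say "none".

Testing each hypothesis:
(A) beach shoreface — cross-bedding -; rounding low -; matrix-supported +; sorting good +; organic content high +; bioturbation -
(B) estuarine fill — fails on cross-bedding, rounding low, matrix-supported, organic content high, bioturbation (predicts rounding high, not rounding low; predicts organic content low, not organic content high)
(C) lacustrine delta — fails on cross-bedding, rounding low, sorting good, organic content high (predicts rounding high, not rounding low; predicts sorting poor, not sorting good; predicts organic content low, not organic content high)
(D) deep marine turbidite — fails on cross-bedding, rounding low, matrix-supported, bioturbation (predicts rounding high, not rounding low; predicts clast-supported, not matrix-supported)
(E) debris-flow fan — does not account for cross-bedding, rounding low, bioturbation
None of the listed candidates fits everything.

none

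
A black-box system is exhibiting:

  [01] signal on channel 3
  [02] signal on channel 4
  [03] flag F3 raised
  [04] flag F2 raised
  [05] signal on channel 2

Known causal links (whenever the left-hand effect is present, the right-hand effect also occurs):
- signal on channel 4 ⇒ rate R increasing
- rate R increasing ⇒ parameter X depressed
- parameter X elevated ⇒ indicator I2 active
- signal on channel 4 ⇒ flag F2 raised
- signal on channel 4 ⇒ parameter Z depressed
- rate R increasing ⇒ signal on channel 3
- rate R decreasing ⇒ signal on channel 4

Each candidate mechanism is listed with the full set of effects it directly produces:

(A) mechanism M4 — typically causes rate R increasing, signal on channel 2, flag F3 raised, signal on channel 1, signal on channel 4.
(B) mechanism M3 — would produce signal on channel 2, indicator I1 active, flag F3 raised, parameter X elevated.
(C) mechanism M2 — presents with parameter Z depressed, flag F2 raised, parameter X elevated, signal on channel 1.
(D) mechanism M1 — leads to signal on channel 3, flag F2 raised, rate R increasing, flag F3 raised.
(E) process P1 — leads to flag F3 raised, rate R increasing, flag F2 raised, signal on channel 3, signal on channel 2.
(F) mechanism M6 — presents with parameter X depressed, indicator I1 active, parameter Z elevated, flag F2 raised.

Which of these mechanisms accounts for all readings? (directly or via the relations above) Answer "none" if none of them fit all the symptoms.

Checking each candidate against the observations:
(A) mechanism M4 — signal on channel 3 + (through rate R increasing → signal on channel 3); signal on channel 4 +; flag F3 raised +; flag F2 raised + (through signal on channel 4 → flag F2 raised); signal on channel 2 +
(B) mechanism M3 — does not account for signal on channel 3, signal on channel 4, flag F2 raised
(C) mechanism M2 — does not account for signal on channel 3, signal on channel 4, flag F3 raised, signal on channel 2
(D) mechanism M1 — does not account for signal on channel 4, signal on channel 2
(E) process P1 — signal on channel 3 +; signal on channel 4 -; flag F3 raised +; flag F2 raised +; signal on channel 2 +
(F) mechanism M6 — does not account for signal on channel 3, signal on channel 4, flag F3 raised, signal on channel 2
(A) is the only candidate with no mismatches.

A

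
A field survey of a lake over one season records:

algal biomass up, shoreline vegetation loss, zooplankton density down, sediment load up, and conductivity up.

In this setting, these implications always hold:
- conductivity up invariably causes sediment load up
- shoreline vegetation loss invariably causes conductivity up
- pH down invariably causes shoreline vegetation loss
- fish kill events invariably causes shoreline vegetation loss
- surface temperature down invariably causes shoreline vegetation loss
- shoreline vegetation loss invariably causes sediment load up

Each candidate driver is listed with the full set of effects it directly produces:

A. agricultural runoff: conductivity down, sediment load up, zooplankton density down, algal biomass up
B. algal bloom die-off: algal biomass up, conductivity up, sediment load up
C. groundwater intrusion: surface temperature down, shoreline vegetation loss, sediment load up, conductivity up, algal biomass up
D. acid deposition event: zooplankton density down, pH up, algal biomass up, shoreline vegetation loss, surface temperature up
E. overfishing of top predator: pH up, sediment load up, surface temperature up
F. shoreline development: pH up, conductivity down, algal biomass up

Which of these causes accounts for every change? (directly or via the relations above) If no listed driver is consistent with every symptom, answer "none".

D

Testing each hypothesis:
(A) agricultural runoff — fails on shoreline vegetation loss, conductivity up (predicts conductivity down, not conductivity up)
(B) algal bloom die-off — algal biomass up +; shoreline vegetation loss -; zooplankton density down -; sediment load up +; conductivity up +
(C) groundwater intrusion — does not account for zooplankton density down
(D) acid deposition event — accounts for every observation (sediment load up by shoreline vegetation loss → sediment load up)
(E) overfishing of top predator — algal biomass up -; shoreline vegetation loss -; zooplankton density down -; sediment load up +; conductivity up -
(F) shoreline development — fails on shoreline vegetation loss, zooplankton density down, sediment load up, conductivity up (predicts conductivity down, not conductivity up)
Only (D) is consistent with every observation.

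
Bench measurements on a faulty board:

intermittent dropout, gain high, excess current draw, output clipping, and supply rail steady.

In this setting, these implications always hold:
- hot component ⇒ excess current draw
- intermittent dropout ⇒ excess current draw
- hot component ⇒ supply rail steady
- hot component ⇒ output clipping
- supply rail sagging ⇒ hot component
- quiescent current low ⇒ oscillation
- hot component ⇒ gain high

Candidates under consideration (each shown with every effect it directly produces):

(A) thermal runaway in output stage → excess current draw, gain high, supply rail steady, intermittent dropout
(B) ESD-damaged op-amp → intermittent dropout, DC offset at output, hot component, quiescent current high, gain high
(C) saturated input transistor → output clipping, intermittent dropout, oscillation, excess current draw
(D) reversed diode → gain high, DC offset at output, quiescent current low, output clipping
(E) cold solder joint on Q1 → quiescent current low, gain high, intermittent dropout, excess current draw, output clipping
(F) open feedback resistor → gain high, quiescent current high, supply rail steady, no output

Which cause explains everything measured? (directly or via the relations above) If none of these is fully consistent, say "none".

B

Testing each hypothesis:
(A) thermal runaway in output stage — does not account for output clipping
(B) ESD-damaged op-amp — accounts for every observation (excess current draw through hot component → excess current draw)
(C) saturated input transistor — does not account for gain high, supply rail steady
(D) reversed diode — intermittent dropout -; gain high +; excess current draw -; output clipping +; supply rail steady -
(E) cold solder joint on Q1 — does not account for supply rail steady
(F) open feedback resistor — does not account for intermittent dropout, excess current draw, output clipping
(B) alone accounts for all the evidence.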